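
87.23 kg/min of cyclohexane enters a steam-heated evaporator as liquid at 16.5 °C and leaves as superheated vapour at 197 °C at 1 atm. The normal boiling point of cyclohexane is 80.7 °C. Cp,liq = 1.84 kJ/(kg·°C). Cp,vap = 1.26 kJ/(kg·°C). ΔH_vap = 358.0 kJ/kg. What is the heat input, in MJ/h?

Q = 3260 MJ/h

liquid 16.5→80.7 °C: 118.13 kJ/kg
vaporisation at 80.7 °C: 358 kJ/kg
vapour 80.7→197 °C: 146.54 kJ/kg
Δh = 118.13 + 358 + 146.54 = 622.67 kJ/kg
Q = ṁ·Δh = 87.23 kg/min × 622.67 kJ/kg = 54315 kJ/min
|Q| = 905.25 kW = 3258.9 MJ/h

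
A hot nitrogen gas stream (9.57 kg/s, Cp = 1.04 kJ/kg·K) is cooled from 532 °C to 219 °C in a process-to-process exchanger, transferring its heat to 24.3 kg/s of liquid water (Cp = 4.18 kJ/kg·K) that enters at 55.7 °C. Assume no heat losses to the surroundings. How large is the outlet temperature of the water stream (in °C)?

T_c,out = 86.4 °C

Heat released by hot stream: Q = 9.57 × 1.04 × (532 − 219) = 3115.2 kJ/s
Energy balance on cold side (adiabatic exchanger): Q = ṁ_c·Cp_c·(T_c,out − T_c,in)
T_c,out = 55.7 + 3115.2/(24.3 × 4.18) = 86.37 °C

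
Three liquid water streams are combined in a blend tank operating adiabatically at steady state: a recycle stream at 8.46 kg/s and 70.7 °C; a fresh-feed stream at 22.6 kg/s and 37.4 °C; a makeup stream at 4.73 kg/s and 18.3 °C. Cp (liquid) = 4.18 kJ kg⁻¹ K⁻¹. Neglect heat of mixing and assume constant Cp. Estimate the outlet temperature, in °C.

Energy balance with Q = 0: Σ ṁᵢCp,ᵢ(T_out − Tᵢ) = 0
Σ ṁᵢCp,ᵢTᵢ = 8.46×4.18×70.7 + 22.6×4.18×37.4 + 4.73×4.18×18.3 = 6395.1
Σ ṁᵢCp,ᵢ = 8.46×4.18 + 22.6×4.18 + 4.73×4.18 = 149.6
T_out = 6395.1 / 149.6 = 42.747 °C

T_out = 42.7 °C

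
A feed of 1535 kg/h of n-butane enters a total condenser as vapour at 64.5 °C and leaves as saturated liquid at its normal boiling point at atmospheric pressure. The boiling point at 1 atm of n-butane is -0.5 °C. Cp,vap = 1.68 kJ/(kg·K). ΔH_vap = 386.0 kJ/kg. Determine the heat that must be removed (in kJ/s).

vapour 64.5→-0.5 °C: -109.2 kJ/kg
condensation at -0.5 °C: -386 kJ/kg
Δh = -109.2 + -386 = -495.2 kJ/kg
Q = ṁ·Δh = 1535 kg/h × -495.2 kJ/kg = -760130 kJ/h
|Q| = 211.15 kW

Q_c = 211 kJ/s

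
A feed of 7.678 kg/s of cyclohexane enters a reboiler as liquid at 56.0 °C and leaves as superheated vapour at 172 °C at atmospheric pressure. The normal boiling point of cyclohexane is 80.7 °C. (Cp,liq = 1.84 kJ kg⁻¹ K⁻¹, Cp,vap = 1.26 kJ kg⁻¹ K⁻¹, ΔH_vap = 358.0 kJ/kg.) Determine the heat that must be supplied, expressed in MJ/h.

Q = 14300 MJ/h

liquid 56.0→80.7 °C: 45.448 kJ/kg
vaporisation at 80.7 °C: 358 kJ/kg
vapour 80.7→172 °C: 115.04 kJ/kg
Δh = 45.448 + 358 + 115.04 = 518.49 kJ/kg
Q = ṁ·Δh = 7.678 kg/s × 518.49 kJ/kg = 3980.9 kJ/s
|Q| = 3980.9 kW = 14331 MJ/h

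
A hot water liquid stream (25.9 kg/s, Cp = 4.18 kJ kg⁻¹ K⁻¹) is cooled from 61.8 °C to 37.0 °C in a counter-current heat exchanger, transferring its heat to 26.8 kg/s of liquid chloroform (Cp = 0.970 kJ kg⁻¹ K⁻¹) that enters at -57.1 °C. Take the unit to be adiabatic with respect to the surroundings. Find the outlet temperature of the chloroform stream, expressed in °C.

T_c,out = 46.2 °C

Heat released by hot stream: Q = 25.9 × 4.18 × (61.8 − 37.0) = 2684.9 kJ/s
Energy balance on cold side (adiabatic exchanger): Q = ṁ_c·Cp_c·(T_c,out − T_c,in)
T_c,out = -57.1 + 2684.9/(26.8 × 0.970) = 46.181 °C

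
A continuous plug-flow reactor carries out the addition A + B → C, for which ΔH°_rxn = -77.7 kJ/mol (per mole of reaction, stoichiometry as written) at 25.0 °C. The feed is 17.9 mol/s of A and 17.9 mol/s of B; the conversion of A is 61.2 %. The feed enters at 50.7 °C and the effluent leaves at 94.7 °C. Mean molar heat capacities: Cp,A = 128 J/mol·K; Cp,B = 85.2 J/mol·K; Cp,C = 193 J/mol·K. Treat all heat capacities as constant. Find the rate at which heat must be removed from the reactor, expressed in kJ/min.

Extent of reaction ξ = 0.612 × 17.9 = 10.955 mol/s
Reaction term: ξ·ΔH°_rxn = 10.955 × -77.7 = -851.19 kJ/s
Sensible, feed 50.7→25 °C: -98.078 kJ/s
Outlet flows (mol/s): A 6.9452, B 6.9452, C 10.955
Sensible, products 25→94.7 °C: 250.57 kJ/s
Q = ΔH = -698.7 kJ/s = -698.7 kW
Heat removed = 41922 kJ/min

Q_out = 41900 kJ/min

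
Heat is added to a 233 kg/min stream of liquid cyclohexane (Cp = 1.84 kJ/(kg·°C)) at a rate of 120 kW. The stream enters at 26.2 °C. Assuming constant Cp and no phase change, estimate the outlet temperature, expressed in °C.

T_out = 43.0 °C

Q = 120 kW = 7200 kJ/min
ΔT = Q/(ṁ·Cp) = 7200/(233×1.84) = 16.794 K
T_out = 26.2 + 16.794 = 42.994 °C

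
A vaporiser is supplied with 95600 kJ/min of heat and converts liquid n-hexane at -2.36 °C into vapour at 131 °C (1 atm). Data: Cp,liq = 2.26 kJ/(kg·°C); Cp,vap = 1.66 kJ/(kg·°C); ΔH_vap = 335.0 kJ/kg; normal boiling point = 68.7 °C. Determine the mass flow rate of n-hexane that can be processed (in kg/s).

ṁ = 2.66 kg/s

Δh = 2.26×(68.7−-2.36) + 335.0 + 1.66×(131−68.7) = 599.01 kJ/kg
Q = 95600 kJ/min = 1593.3 kJ/s = 1593.3 kJ/s
ṁ = Q/Δh = 1593.3 / 599.01 = 2.6599 kg/s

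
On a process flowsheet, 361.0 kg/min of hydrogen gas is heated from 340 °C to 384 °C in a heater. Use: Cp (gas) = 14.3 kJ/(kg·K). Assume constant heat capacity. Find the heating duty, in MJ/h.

Q = 13600 MJ/h

Q = ṁ·Cp·ΔT = 361.0 × 14.3 × (384 − 340) = 227140 kJ/min
Converting: 227140 / 60 s = 3785.7 kW
Heating duty = 13628 MJ/h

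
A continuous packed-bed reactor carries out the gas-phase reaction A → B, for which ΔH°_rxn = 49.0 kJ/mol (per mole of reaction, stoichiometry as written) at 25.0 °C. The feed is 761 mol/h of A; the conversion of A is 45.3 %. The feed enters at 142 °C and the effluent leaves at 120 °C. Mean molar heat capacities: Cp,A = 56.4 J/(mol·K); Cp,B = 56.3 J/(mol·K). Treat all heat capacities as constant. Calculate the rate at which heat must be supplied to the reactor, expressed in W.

Q_in = 4430 W

Extent of reaction ξ = 0.453 × 761 = 344.73 mol/h
Reaction term: ξ·ΔH°_rxn = 344.73 × 49.0 = 16892 kJ/h
Sensible, feed 142→25 °C: -5021.7 kJ/h
Outlet flows (mol/h): A 416.27, B 344.73
Sensible, products 25→120 °C: 4074.2 kJ/h
Q = ΔH = 15944 kJ/h = 4.429 kW
Heat supplied = 4429 W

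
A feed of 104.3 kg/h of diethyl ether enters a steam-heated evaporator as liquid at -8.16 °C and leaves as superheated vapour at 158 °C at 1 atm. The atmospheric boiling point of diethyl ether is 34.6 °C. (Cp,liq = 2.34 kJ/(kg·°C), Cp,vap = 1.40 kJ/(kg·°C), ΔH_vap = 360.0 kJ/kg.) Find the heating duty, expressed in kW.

liquid -8.16→34.6 °C: 100.06 kJ/kg
vaporisation at 34.6 °C: 360 kJ/kg
vapour 34.6→158 °C: 172.76 kJ/kg
Δh = 100.06 + 360 + 172.76 = 632.82 kJ/kg
Q = ṁ·Δh = 104.3 kg/h × 632.82 kJ/kg = 66003 kJ/h
|Q| = 18.334 kW

Q = 18.3 kW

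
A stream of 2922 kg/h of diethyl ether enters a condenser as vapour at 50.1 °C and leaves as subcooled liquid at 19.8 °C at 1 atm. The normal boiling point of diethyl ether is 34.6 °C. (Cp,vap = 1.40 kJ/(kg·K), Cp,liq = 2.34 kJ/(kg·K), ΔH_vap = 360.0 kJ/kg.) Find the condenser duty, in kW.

vapour 50.1→34.6 °C: -21.7 kJ/kg
condensation at 34.6 °C: -360 kJ/kg
liquid 34.6→19.8 °C: -34.632 kJ/kg
Δh = -21.7 + -360 + -34.632 = -416.33 kJ/kg
Q = ṁ·Δh = 2922 kg/h × -416.33 kJ/kg = -1.2165e+06 kJ/h
|Q| = 337.92 kW

Q_c = 338 kW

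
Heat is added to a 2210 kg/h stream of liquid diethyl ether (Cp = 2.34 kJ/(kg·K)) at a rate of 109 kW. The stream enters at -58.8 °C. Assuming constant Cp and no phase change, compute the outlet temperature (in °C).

T_out = 17.1 °C

Q = 109 kW = 392400 kJ/h
ΔT = Q/(ṁ·Cp) = 392400/(2210×2.34) = 75.879 K
T_out = -58.8 + 75.879 = 17.079 °C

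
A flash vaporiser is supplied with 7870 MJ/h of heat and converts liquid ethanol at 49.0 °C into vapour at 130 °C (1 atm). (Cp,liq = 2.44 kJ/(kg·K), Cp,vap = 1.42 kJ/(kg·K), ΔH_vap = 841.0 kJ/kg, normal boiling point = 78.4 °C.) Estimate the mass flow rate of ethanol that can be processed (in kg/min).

Δh = 2.44×(78.4−49.0) + 841.0 + 1.42×(130−78.4) = 986.01 kJ/kg
Q = 7870 MJ/h = 2186.1 kJ/s = 131170 kJ/min
ṁ = Q/Δh = 131170 / 986.01 = 133.03 kg/min

ṁ = 133 kg/min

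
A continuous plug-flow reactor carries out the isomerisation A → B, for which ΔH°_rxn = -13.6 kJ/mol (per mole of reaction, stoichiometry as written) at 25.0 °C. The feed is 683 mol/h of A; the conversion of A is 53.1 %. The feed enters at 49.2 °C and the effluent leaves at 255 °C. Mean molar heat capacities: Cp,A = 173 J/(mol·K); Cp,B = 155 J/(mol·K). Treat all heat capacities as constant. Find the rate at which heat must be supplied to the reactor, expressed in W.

Q_in = 4970 W

Extent of reaction ξ = 0.531 × 683 = 362.67 mol/h
Reaction term: ξ·ΔH°_rxn = 362.67 × -13.6 = -4932.4 kJ/h
Sensible, feed 49.2→25 °C: -2859.4 kJ/h
Outlet flows (mol/h): A 320.33, B 362.67
Sensible, products 25→255 °C: 25675 kJ/h
Q = ΔH = 17883 kJ/h = 4.9676 kW
Heat supplied = 4967.6 W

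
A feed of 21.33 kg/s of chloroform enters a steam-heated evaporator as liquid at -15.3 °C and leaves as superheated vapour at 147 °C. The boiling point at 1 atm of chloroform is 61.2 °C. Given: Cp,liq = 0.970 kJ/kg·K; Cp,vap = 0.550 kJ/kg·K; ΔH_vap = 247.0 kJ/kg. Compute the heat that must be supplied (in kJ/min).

liquid -15.3→61.2 °C: 74.205 kJ/kg
vaporisation at 61.2 °C: 247 kJ/kg
vapour 61.2→147 °C: 47.19 kJ/kg
Δh = 74.205 + 247 + 47.19 = 368.39 kJ/kg
Q = ṁ·Δh = 21.33 kg/s × 368.39 kJ/kg = 7857.9 kJ/s
|Q| = 7857.9 kW = 471470 kJ/min

Q = 471000 kJ/min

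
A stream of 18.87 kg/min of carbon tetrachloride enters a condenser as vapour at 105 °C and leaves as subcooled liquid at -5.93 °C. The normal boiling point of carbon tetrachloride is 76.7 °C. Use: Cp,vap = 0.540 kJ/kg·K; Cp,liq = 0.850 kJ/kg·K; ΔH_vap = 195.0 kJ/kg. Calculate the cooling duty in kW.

Q_c = 88.2 kW

vapour 105→76.7 °C: -15.282 kJ/kg
condensation at 76.7 °C: -195 kJ/kg
liquid 76.7→-5.93 °C: -70.235 kJ/kg
Δh = -15.282 + -195 + -70.235 = -280.52 kJ/kg
Q = ṁ·Δh = 18.87 kg/min × -280.52 kJ/kg = -5293.4 kJ/min
|Q| = 88.223 kW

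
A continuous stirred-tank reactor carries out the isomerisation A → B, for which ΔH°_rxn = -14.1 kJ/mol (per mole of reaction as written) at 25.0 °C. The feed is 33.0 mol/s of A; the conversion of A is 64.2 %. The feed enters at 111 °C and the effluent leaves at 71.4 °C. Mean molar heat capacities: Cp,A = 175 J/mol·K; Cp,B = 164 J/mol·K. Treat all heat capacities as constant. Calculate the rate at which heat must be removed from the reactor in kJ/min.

Q_out = 32300 kJ/min

Extent of reaction ξ = 0.642 × 33.0 = 21.186 mol/s
Reaction term: ξ·ΔH°_rxn = 21.186 × -14.1 = -298.72 kJ/s
Sensible, feed 111→25 °C: -496.65 kJ/s
Outlet flows (mol/s): A 11.814, B 21.186
Sensible, products 25→71.4 °C: 257.15 kJ/s
Q = ΔH = -538.23 kJ/s = -538.23 kW
Heat removed = 32294 kJ/min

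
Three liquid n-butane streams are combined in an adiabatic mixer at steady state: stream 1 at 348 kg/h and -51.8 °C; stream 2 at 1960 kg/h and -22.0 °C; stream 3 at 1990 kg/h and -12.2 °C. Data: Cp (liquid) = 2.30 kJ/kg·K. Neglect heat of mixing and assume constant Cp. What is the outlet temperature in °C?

Energy balance with Q = 0: Σ ṁᵢCp,ᵢ(T_out − Tᵢ) = 0
T_out = Σ ṁᵢCp,ᵢTᵢ / Σ ṁᵢCp,ᵢ
      = -196480 / 9885.4 = -19.875 °C

T_out = -19.9 °C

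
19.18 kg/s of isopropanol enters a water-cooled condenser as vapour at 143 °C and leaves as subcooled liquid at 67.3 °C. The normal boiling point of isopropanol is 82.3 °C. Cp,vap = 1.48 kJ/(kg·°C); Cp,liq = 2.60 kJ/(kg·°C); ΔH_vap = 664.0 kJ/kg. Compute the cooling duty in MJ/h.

vapour 143→82.3 °C: -89.836 kJ/kg
condensation at 82.3 °C: -664 kJ/kg
liquid 82.3→67.3 °C: -39 kJ/kg
Δh = -89.836 + -664 + -39 = -792.84 kJ/kg
Q = ṁ·Δh = 19.18 kg/s × -792.84 kJ/kg = -15207 kJ/s
|Q| = 15207 kW = 54744 MJ/h

Q_c = 54700 MJ/h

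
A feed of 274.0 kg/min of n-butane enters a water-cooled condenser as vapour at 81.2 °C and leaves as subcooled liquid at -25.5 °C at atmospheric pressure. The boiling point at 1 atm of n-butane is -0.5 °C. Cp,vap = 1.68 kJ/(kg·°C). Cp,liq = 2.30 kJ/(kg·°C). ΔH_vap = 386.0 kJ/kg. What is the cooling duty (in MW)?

vapour 81.2→-0.5 °C: -137.26 kJ/kg
condensation at -0.5 °C: -386 kJ/kg
liquid -0.5→-25.5 °C: -57.5 kJ/kg
Δh = -137.26 + -386 + -57.5 = -580.76 kJ/kg
Q = ṁ·Δh = 274.0 kg/min × -580.76 kJ/kg = -159130 kJ/min
|Q| = 2652.1 kW = 2.6521 MW

Q_c = 2.65 MW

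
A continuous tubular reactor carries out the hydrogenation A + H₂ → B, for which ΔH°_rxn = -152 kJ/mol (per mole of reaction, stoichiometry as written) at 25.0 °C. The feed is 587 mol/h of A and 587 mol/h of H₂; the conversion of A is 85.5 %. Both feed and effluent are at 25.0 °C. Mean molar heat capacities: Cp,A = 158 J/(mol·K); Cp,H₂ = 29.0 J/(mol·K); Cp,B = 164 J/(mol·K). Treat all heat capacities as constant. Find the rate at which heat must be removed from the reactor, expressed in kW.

Extent of reaction ξ = 0.855 × 587 = 501.88 mol/h
Reaction term: ξ·ΔH°_rxn = 501.88 × -152 = -76287 kJ/h
Q = ΔH = -76287 kJ/h = -21.191 kW
Heat removed = 21.191 kW

Q_out = 21.2 kW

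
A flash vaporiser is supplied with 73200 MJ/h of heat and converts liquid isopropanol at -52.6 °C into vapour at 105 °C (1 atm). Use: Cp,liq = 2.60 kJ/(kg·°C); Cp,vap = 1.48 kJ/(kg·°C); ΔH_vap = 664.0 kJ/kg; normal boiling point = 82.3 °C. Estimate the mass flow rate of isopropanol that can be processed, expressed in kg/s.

Δh = 2.60×(82.3−-52.6) + 664.0 + 1.48×(105−82.3) = 1048.3 kJ/kg
Q = 73200 MJ/h = 20333 kJ/s = 20333 kJ/s
ṁ = Q/Δh = 20333 / 1048.3 = 19.396 kg/s

ṁ = 19.4 kg/s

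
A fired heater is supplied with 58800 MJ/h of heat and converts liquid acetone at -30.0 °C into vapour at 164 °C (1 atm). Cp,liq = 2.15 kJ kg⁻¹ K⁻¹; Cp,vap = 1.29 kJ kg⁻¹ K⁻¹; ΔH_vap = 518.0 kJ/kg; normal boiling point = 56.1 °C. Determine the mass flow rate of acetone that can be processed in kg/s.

ṁ = 19.4 kg/s

Δh = 2.15×(56.1−-30.0) + 518.0 + 1.29×(164−56.1) = 842.31 kJ/kg
Q = 58800 MJ/h = 16333 kJ/s = 16333 kJ/s
ṁ = Q/Δh = 16333 / 842.31 = 19.391 kg/s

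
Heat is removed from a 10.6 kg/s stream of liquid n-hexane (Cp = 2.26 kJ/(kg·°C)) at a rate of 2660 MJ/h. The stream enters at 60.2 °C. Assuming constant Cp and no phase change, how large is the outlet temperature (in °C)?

T_out = 29.4 °C

Q = 2660 MJ/h = 738.89 kJ/s
ΔT = Q/(ṁ·Cp) = 738.89/(10.6×2.26) = 30.844 K
T_out = 60.2 − 30.844 = 29.356 °C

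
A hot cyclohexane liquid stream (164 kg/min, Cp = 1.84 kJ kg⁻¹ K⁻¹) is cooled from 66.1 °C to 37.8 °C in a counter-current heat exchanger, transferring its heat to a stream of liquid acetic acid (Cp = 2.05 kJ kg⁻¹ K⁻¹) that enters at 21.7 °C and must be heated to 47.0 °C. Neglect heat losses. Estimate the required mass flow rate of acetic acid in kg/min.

ṁ_c = 165 kg/min

Heat released by hot stream: Q = 164 × 1.84 × (66.1 − 37.8) = 8539.8 kJ/min
Energy balance on cold side (adiabatic exchanger): Q = ṁ_c·Cp_c·(T_c,out − T_c,in)
ṁ_c = 8539.8 / [2.05 × (47.0 − 21.7)] = 164.65 kg/min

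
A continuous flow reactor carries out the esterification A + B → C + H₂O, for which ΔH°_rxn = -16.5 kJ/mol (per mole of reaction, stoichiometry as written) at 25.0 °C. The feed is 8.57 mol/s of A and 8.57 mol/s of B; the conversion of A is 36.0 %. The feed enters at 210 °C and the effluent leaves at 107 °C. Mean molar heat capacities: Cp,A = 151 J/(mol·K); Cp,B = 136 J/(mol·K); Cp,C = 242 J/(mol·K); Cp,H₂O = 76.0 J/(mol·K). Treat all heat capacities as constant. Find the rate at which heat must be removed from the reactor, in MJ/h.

Extent of reaction ξ = 0.360 × 8.57 = 3.0852 mol/s
Reaction term: ξ·ΔH°_rxn = 3.0852 × -16.5 = -50.906 kJ/s
Sensible, feed 210→25 °C: -455.02 kJ/s
Outlet flows (mol/s): A 5.4848, B 5.4848, C 3.0852, H₂O 3.0852
Sensible, products 25→107 °C: 209.53 kJ/s
Q = ΔH = -296.4 kJ/s = -296.4 kW
Heat removed = 1067 MJ/h

Q_out = 1070 MJ/h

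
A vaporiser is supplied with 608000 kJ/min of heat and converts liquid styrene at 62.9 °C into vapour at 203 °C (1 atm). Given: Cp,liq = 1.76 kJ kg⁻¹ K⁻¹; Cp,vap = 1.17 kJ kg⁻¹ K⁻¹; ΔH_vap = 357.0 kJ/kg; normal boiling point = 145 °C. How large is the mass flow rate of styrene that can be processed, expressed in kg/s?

Δh = 1.76×(145−62.9) + 357.0 + 1.17×(203−145) = 569.36 kJ/kg
Q = 608000 kJ/min = 10133 kJ/s = 10133 kJ/s
ṁ = Q/Δh = 10133 / 569.36 = 17.798 kg/s

ṁ = 17.8 kg/s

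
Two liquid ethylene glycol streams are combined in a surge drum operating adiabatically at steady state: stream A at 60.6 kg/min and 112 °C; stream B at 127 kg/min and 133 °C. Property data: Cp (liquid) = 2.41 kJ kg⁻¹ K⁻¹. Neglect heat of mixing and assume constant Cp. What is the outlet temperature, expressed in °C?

T_out = 126 °C

Adiabatic, steady state ⇒ Σ ṁᵢCp,ᵢ(T_out − Tᵢ) = 0
T_out = Σ ṁᵢCp,ᵢTᵢ / Σ ṁᵢCp,ᵢ
      = 57064 / 452.12 = 126.22 °C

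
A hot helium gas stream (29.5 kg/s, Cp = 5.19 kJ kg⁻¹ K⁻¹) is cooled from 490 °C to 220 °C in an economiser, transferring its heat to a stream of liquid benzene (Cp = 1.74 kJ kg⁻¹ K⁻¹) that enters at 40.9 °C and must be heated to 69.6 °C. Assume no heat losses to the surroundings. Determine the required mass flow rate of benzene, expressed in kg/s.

Heat released by hot stream: Q = 29.5 × 5.19 × (490 − 220) = 41338 kJ/s
Energy balance on cold side (adiabatic exchanger): Q = ṁ_c·Cp_c·(T_c,out − T_c,in)
ṁ_c = 41338 / [1.74 × (69.6 − 40.9)] = 827.79 kg/s

ṁ_c = 828 kg/s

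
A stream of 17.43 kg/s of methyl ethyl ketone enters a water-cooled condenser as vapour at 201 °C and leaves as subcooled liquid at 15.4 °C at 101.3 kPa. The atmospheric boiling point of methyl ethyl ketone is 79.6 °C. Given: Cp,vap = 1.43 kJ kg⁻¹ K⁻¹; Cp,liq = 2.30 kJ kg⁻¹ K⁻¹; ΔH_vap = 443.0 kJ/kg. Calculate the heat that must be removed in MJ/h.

vapour 201→79.6 °C: -173.6 kJ/kg
condensation at 79.6 °C: -443 kJ/kg
liquid 79.6→15.4 °C: -147.66 kJ/kg
Δh = -173.6 + -443 + -147.66 = -764.26 kJ/kg
Q = ṁ·Δh = 17.43 kg/s × -764.26 kJ/kg = -13321 kJ/s
|Q| = 13321 kW = 47956 MJ/h

Q_c = 48000 MJ/h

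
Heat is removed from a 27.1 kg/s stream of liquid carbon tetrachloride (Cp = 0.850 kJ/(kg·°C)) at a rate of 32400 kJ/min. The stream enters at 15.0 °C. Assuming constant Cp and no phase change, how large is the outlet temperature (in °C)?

T_out = -8.44 °C

Q = 32400 kJ/min = 540 kJ/s
ΔT = Q/(ṁ·Cp) = 540/(27.1×0.850) = 23.443 K
T_out = 15.0 − 23.443 = -8.4426 °C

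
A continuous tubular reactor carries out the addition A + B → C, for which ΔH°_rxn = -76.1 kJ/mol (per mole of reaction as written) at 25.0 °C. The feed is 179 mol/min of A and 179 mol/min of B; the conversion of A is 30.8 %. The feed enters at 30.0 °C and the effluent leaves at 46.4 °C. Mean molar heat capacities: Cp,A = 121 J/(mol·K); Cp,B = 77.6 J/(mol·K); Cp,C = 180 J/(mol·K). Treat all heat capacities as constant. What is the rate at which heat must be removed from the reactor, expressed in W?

Q_out = 60600 W

Extent of reaction ξ = 0.308 × 179 = 55.132 mol/min
Reaction term: ξ·ΔH°_rxn = 55.132 × -76.1 = -4195.5 kJ/min
Sensible, feed 30.0→25 °C: -177.75 kJ/min
Outlet flows (mol/min): A 123.87, B 123.87, C 55.132
Sensible, products 25→46.4 °C: 738.81 kJ/min
Q = ΔH = -3634.5 kJ/min = -60.575 kW
Heat removed = 60575 W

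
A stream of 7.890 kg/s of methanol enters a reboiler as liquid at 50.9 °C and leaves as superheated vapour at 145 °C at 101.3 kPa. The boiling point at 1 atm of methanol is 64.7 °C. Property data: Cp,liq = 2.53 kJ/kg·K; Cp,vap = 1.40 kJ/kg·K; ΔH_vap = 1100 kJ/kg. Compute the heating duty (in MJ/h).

Q = 35400 MJ/h

liquid 50.9→64.7 °C: 34.914 kJ/kg
vaporisation at 64.7 °C: 1100 kJ/kg
vapour 64.7→145 °C: 112.42 kJ/kg
Δh = 34.914 + 1100 + 112.42 = 1247.3 kJ/kg
Q = ṁ·Δh = 7.890 kg/s × 1247.3 kJ/kg = 9841.5 kJ/s
|Q| = 9841.5 kW = 35429 MJ/h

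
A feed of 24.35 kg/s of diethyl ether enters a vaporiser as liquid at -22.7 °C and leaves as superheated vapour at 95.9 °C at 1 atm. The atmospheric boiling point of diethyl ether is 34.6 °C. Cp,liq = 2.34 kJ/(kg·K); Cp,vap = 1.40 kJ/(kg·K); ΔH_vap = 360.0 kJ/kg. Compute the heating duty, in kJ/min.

liquid -22.7→34.6 °C: 134.08 kJ/kg
vaporisation at 34.6 °C: 360 kJ/kg
vapour 34.6→95.9 °C: 85.82 kJ/kg
Δh = 134.08 + 360 + 85.82 = 579.9 kJ/kg
Q = ṁ·Δh = 24.35 kg/s × 579.9 kJ/kg = 14121 kJ/s
|Q| = 14121 kW = 847240 kJ/min

Q = 847000 kJ/min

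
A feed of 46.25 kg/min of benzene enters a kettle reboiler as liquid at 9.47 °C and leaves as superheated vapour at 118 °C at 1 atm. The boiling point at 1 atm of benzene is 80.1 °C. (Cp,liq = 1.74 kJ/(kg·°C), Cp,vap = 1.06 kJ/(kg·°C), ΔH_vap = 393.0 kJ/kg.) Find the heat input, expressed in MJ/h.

Q = 1540 MJ/h

liquid 9.47→80.1 °C: 122.9 kJ/kg
vaporisation at 80.1 °C: 393 kJ/kg
vapour 80.1→118 °C: 40.174 kJ/kg
Δh = 122.9 + 393 + 40.174 = 556.07 kJ/kg
Q = ṁ·Δh = 46.25 kg/min × 556.07 kJ/kg = 25718 kJ/min
|Q| = 428.64 kW = 1543.1 MJ/h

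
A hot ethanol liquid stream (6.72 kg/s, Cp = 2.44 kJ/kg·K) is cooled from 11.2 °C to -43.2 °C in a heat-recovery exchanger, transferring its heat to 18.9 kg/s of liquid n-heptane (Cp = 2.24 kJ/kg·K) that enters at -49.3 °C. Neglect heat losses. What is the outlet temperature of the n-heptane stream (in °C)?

T_c,out = -28.2 °C

Heat released by hot stream: Q = 6.72 × 2.44 × (11.2 − -43.2) = 891.99 kJ/s
Energy balance on cold side (adiabatic exchanger): Q = ṁ_c·Cp_c·(T_c,out − T_c,in)
T_c,out = -49.3 + 891.99/(18.9 × 2.24) = -28.231 °C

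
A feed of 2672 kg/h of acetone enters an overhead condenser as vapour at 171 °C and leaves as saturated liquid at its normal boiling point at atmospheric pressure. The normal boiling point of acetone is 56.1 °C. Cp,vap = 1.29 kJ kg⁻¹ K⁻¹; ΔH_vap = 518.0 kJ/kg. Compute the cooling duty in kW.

vapour 171→56.1 °C: -148.22 kJ/kg
condensation at 56.1 °C: -518 kJ/kg
Δh = -148.22 + -518 = -666.22 kJ/kg
Q = ṁ·Δh = 2672 kg/h × -666.22 kJ/kg = -1.7801e+06 kJ/h
|Q| = 494.48 kW

Q_c = 494 kW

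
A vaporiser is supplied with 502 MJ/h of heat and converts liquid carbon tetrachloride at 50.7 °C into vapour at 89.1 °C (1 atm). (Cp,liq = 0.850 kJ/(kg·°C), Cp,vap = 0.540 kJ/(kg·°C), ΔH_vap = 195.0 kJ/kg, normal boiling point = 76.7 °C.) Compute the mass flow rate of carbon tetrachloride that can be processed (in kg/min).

ṁ = 37.4 kg/min

Δh = 0.850×(76.7−50.7) + 195.0 + 0.540×(89.1−76.7) = 223.8 kJ/kg
Q = 502 MJ/h = 139.44 kJ/s = 8366.7 kJ/min
ṁ = Q/Δh = 8366.7 / 223.8 = 37.385 kg/min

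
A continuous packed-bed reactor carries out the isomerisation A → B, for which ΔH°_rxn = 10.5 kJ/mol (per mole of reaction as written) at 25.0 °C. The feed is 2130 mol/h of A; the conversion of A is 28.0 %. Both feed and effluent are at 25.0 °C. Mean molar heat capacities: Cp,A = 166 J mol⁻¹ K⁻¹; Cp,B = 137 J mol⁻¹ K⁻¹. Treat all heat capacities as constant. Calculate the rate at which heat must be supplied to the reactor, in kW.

Q_in = 1.74 kW

Extent of reaction ξ = 0.280 × 2130 = 596.4 mol/h
Reaction term: ξ·ΔH°_rxn = 596.4 × 10.5 = 6262.2 kJ/h
Q = ΔH = 6262.2 kJ/h = 1.7395 kW
Heat supplied = 1.7395 kW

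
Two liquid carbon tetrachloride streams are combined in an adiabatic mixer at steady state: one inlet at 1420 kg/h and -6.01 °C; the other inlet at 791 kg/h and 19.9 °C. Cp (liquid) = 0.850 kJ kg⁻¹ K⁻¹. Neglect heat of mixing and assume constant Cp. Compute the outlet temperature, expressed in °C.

Energy balance with Q = 0: Σ ṁᵢCp,ᵢ(T_out − Tᵢ) = 0
T_out = Σ ṁᵢCp,ᵢTᵢ / Σ ṁᵢCp,ᵢ
      = 6125.7 / 1879.3 = 3.2595 °C

T_out = 3.26 °C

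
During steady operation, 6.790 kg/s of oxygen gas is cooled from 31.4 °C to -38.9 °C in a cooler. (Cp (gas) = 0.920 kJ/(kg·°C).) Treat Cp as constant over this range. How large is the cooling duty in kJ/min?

Q = ṁ·Cp·ΔT = 6.790 × 0.920 × (-38.9 − 31.4) = -439.15 kJ/s
Cooling duty = 26349 kJ/min

Q_c = 26300 kJ/min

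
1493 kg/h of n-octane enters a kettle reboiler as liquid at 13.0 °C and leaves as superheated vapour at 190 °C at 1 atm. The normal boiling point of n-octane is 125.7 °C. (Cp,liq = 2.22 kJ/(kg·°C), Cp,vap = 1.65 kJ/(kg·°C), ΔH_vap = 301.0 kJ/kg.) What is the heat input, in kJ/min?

Q = 16400 kJ/min

liquid 13.0→125.7 °C: 250.19 kJ/kg
vaporisation at 125.7 °C: 301 kJ/kg
vapour 125.7→190 °C: 106.09 kJ/kg
Δh = 250.19 + 301 + 106.09 = 657.29 kJ/kg
Q = ṁ·Δh = 1493 kg/h × 657.29 kJ/kg = 981330 kJ/h
|Q| = 272.59 kW = 16356 kJ/min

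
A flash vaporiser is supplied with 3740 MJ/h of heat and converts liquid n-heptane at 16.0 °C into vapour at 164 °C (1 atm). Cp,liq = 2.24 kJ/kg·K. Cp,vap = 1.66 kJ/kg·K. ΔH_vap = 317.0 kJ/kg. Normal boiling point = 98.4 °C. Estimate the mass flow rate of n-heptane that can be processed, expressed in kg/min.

ṁ = 102 kg/min

Δh = 2.24×(98.4−16.0) + 317.0 + 1.66×(164−98.4) = 610.47 kJ/kg
Q = 3740 MJ/h = 1038.9 kJ/s = 62333 kJ/min
ṁ = Q/Δh = 62333 / 610.47 = 102.11 kg/min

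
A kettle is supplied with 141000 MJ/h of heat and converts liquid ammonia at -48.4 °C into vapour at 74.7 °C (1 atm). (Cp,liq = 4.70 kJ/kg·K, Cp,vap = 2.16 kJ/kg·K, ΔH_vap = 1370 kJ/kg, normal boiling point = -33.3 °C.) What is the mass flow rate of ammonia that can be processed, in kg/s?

ṁ = 23.4 kg/s

Δh = 4.70×(-33.3−-48.4) + 1370 + 2.16×(74.7−-33.3) = 1674.2 kJ/kg
Q = 141000 MJ/h = 39167 kJ/s = 39167 kJ/s
ṁ = Q/Δh = 39167 / 1674.2 = 23.394 kg/s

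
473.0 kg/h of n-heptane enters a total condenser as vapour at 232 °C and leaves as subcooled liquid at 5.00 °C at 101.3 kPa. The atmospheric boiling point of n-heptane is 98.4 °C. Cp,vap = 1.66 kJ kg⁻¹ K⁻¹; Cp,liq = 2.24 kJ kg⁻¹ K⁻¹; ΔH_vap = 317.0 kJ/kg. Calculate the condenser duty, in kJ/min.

vapour 232→98.4 °C: -221.78 kJ/kg
condensation at 98.4 °C: -317 kJ/kg
liquid 98.4→5.00 °C: -209.22 kJ/kg
Δh = -221.78 + -317 + -209.22 = -747.99 kJ/kg
Q = ṁ·Δh = 473.0 kg/h × -747.99 kJ/kg = -353800 kJ/h
|Q| = 98.278 kW = 5896.7 kJ/min

Q_c = 5900 kJ/min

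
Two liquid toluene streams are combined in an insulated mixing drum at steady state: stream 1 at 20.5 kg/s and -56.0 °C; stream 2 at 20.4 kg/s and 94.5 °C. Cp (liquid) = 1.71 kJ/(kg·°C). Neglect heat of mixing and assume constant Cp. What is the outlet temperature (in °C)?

T_out = 19.1 °C

Energy balance with Q = 0: Σ ṁᵢCp,ᵢ(T_out − Tᵢ) = 0
T_out = Σ ṁᵢCp,ᵢTᵢ / Σ ṁᵢCp,ᵢ
      = 1333.5 / 69.939 = 19.066 °C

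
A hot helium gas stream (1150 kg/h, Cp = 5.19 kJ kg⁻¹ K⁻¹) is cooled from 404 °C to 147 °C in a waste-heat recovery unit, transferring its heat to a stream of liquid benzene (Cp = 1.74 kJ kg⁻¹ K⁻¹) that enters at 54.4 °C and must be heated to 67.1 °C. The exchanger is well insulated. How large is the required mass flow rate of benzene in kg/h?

ṁ_c = 69400 kg/h

Heat released by hot stream: Q = 1150 × 5.19 × (404 − 147) = 1.5339e+06 kJ/h
Energy balance on cold side (adiabatic exchanger): Q = ṁ_c·Cp_c·(T_c,out − T_c,in)
ṁ_c = 1.5339e+06 / [1.74 × (67.1 − 54.4)] = 69414 kg/h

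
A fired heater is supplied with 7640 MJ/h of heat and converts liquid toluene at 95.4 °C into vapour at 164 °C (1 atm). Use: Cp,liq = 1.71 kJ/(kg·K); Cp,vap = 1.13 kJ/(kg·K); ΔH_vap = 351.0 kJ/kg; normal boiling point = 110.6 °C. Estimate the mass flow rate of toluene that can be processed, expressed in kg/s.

ṁ = 4.85 kg/s

Δh = 1.71×(110.6−95.4) + 351.0 + 1.13×(164−110.6) = 437.33 kJ/kg
Q = 7640 MJ/h = 2122.2 kJ/s = 2122.2 kJ/s
ṁ = Q/Δh = 2122.2 / 437.33 = 4.8526 kg/s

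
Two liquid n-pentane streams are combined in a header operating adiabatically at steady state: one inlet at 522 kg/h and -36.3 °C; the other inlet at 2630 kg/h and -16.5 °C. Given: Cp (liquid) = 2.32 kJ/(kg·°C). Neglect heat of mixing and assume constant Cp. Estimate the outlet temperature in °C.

Energy balance with Q = 0: Σ ṁᵢCp,ᵢ(T_out − Tᵢ) = 0
Σ ṁᵢCp,ᵢTᵢ = 522×2.32×-36.3 + 2630×2.32×-16.5 = -144640
Σ ṁᵢCp,ᵢ = 522×2.32 + 2630×2.32 = 7312.6
T_out = -144640 / 7312.6 = -19.779 °C

T_out = -19.8 °C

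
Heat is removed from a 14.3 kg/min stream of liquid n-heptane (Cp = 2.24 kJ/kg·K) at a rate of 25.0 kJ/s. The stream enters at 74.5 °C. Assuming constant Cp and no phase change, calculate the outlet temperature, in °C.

T_out = 27.7 °C

Q = 25.0 kJ/s = 1500 kJ/min
ΔT = Q/(ṁ·Cp) = 1500/(14.3×2.24) = 46.828 K
T_out = 74.5 − 46.828 = 27.672 °C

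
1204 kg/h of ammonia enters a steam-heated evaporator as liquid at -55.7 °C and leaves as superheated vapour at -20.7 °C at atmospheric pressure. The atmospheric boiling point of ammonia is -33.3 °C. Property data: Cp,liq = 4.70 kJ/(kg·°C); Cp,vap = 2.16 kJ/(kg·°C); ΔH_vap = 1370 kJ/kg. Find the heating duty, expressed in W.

Q = 503000 W

liquid -55.7→-33.3 °C: 105.28 kJ/kg
vaporisation at -33.3 °C: 1370 kJ/kg
vapour -33.3→-20.7 °C: 27.216 kJ/kg
Δh = 105.28 + 1370 + 27.216 = 1502.5 kJ/kg
Q = ṁ·Δh = 1204 kg/h × 1502.5 kJ/kg = 1.809e+06 kJ/h
|Q| = 502.5 kW = 502500 W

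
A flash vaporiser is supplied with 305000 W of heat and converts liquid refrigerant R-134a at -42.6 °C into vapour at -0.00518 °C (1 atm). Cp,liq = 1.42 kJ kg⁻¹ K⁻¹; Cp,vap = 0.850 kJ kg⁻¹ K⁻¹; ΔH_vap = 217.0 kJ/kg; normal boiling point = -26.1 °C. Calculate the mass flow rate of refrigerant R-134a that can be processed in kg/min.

ṁ = 69.7 kg/min

Δh = 1.42×(-26.1−-42.6) + 217.0 + 0.850×(-0.00518−-26.1) = 262.61 kJ/kg
Q = 305000 W = 305 kJ/s = 18300 kJ/min
ṁ = Q/Δh = 18300 / 262.61 = 69.685 kg/min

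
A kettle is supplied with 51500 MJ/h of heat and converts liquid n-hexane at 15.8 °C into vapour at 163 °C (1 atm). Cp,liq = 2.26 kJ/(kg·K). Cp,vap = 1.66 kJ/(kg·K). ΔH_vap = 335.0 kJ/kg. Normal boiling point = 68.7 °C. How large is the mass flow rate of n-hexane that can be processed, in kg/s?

Δh = 2.26×(68.7−15.8) + 335.0 + 1.66×(163−68.7) = 611.09 kJ/kg
Q = 51500 MJ/h = 14306 kJ/s = 14306 kJ/s
ṁ = Q/Δh = 14306 / 611.09 = 23.41 kg/s

ṁ = 23.4 kg/s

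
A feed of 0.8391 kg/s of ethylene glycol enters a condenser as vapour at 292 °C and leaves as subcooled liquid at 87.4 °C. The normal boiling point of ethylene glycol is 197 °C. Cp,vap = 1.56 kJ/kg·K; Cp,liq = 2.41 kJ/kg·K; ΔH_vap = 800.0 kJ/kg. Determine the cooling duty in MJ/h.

vapour 292→197 °C: -148.2 kJ/kg
condensation at 197 °C: -800 kJ/kg
liquid 197→87.4 °C: -264.14 kJ/kg
Δh = -148.2 + -800 + -264.14 = -1212.3 kJ/kg
Q = ṁ·Δh = 0.8391 kg/s × -1212.3 kJ/kg = -1017.3 kJ/s
|Q| = 1017.3 kW = 3662.2 MJ/h

Q_c = 3660 MJ/h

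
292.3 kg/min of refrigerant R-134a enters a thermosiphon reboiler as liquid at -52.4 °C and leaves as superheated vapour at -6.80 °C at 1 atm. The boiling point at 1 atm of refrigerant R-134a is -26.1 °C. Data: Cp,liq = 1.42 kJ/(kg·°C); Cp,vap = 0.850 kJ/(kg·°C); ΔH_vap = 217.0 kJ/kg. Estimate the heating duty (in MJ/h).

Q = 4750 MJ/h

liquid -52.4→-26.1 °C: 37.346 kJ/kg
vaporisation at -26.1 °C: 217 kJ/kg
vapour -26.1→-6.80 °C: 16.405 kJ/kg
Δh = 37.346 + 217 + 16.405 = 270.75 kJ/kg
Q = ṁ·Δh = 292.3 kg/min × 270.75 kJ/kg = 79141 kJ/min
|Q| = 1319 kW = 4748.4 MJ/h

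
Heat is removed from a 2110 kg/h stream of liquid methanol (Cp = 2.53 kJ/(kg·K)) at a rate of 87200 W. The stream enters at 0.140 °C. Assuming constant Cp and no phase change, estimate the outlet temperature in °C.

Q = 87200 W = 313920 kJ/h
ΔT = Q/(ṁ·Cp) = 313920/(2110×2.53) = 58.805 K
T_out = 0.140 − 58.805 = -58.665 °C

T_out = -58.7 °C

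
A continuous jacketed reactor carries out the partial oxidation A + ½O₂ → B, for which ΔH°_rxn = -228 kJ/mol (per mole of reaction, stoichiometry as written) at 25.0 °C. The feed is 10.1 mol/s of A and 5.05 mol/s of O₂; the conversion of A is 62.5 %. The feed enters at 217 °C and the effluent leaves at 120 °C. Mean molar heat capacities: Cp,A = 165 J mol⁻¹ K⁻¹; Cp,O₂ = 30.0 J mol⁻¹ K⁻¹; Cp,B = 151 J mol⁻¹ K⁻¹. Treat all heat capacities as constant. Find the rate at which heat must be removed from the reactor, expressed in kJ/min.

Q_out = 98000 kJ/min

Extent of reaction ξ = 0.625 × 10.1 = 6.3125 mol/s
Reaction term: ξ·ΔH°_rxn = 6.3125 × -228 = -1439.2 kJ/s
Sensible, feed 217→25 °C: -349.06 kJ/s
Outlet flows (mol/s): A 3.7875, O₂ 1.8937, B 6.3125
Sensible, products 25→120 °C: 155.32 kJ/s
Q = ΔH = -1633 kJ/s = -1633 kW
Heat removed = 97979 kJ/min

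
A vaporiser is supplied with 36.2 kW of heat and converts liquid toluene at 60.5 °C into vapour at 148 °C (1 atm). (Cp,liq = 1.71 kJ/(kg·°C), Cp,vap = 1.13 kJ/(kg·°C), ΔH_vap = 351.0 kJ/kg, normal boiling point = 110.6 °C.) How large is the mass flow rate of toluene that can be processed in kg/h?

ṁ = 272 kg/h

Δh = 1.71×(110.6−60.5) + 351.0 + 1.13×(148−110.6) = 478.93 kJ/kg
Q = 36.2 kW = 36.2 kJ/s = 130320 kJ/h
ṁ = Q/Δh = 130320 / 478.93 = 272.1 kg/h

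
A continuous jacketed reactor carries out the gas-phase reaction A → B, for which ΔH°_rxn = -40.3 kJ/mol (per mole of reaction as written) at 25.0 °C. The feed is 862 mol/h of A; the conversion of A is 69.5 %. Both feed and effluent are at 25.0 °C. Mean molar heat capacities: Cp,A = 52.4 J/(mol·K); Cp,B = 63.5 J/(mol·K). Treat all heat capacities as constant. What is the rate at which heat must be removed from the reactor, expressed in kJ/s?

Q_out = 6.71 kJ/s

Extent of reaction ξ = 0.695 × 862 = 599.09 mol/h
Reaction term: ξ·ΔH°_rxn = 599.09 × -40.3 = -24143 kJ/h
Q = ΔH = -24143 kJ/h = -6.7065 kW
Heat removed = 6.7065 kJ/s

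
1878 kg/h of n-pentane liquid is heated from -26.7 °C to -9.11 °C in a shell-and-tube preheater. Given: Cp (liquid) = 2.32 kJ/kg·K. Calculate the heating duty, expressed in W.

Q = 21300 W

Q = ṁ·Cp·ΔT = 1878 × 2.32 × (-9.11 − -26.7) = 76639 kJ/h
Converting: 76639 / 3600 s = 21.289 kW
Heating duty = 21289 W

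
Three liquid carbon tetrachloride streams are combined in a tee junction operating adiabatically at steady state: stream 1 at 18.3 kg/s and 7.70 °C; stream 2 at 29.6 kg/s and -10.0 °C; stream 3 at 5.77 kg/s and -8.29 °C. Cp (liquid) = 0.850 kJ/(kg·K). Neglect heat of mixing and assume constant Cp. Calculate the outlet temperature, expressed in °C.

No heat crosses the boundary, so H_out = H_in.
Σ ṁᵢCp,ᵢTᵢ = 18.3×0.850×7.70 + 29.6×0.850×-10.0 + 5.77×0.850×-8.29 = -172.48
Σ ṁᵢCp,ᵢ = 18.3×0.850 + 29.6×0.850 + 5.77×0.850 = 45.62
T_out = -172.48 / 45.62 = -3.7809 °C

T_out = -3.78 °C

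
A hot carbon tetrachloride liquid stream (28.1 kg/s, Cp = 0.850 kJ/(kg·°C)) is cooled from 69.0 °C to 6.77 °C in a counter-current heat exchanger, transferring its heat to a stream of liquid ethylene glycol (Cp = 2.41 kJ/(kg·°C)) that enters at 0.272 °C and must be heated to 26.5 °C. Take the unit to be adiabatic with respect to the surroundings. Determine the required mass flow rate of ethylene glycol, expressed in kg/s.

Heat released by hot stream: Q = 28.1 × 0.850 × (69.0 − 6.77) = 1486.4 kJ/s
Energy balance on cold side (adiabatic exchanger): Q = ṁ_c·Cp_c·(T_c,out − T_c,in)
ṁ_c = 1486.4 / [2.41 × (26.5 − 0.272)] = 23.515 kg/s

ṁ_c = 23.5 kg/s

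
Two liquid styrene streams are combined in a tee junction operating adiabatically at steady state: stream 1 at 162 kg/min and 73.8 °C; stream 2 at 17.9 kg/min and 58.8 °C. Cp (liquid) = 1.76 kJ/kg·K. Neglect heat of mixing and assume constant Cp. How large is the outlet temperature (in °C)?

T_out = 72.3 °C

No heat crosses the boundary, so H_out = H_in.
Σ ṁᵢCp,ᵢTᵢ = 162×1.76×73.8 + 17.9×1.76×58.8 = 22894
Σ ṁᵢCp,ᵢ = 162×1.76 + 17.9×1.76 = 316.62
T_out = 22894 / 316.62 = 72.308 °C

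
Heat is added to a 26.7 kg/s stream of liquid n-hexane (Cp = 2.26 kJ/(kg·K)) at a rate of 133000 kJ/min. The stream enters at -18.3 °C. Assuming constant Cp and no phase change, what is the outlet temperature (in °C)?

T_out = 18.4 °C

Q = 133000 kJ/min = 2216.7 kJ/s
ΔT = Q/(ṁ·Cp) = 2216.7/(26.7×2.26) = 36.735 K
T_out = -18.3 + 36.735 = 18.435 °C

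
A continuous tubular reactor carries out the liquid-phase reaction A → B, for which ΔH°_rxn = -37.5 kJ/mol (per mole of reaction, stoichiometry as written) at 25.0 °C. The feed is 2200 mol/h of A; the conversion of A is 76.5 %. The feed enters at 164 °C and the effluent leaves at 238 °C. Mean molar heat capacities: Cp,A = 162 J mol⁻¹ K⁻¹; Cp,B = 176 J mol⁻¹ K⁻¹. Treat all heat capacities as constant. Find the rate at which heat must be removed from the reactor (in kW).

Extent of reaction ξ = 0.765 × 2200 = 1683 mol/h
Reaction term: ξ·ΔH°_rxn = 1683 × -37.5 = -63112 kJ/h
Sensible, feed 164→25 °C: -49540 kJ/h
Outlet flows (mol/h): A 517, B 1683
Sensible, products 25→238 °C: 80932 kJ/h
Q = ΔH = -31720 kJ/h = -8.8112 kW
Heat removed = 8.8112 kW

Q_out = 8.81 kW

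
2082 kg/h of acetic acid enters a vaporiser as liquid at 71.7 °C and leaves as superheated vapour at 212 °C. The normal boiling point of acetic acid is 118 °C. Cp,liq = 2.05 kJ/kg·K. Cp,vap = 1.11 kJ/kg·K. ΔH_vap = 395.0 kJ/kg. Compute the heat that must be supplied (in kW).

liquid 71.7→118 °C: 94.915 kJ/kg
vaporisation at 118 °C: 395 kJ/kg
vapour 118→212 °C: 104.34 kJ/kg
Δh = 94.915 + 395 + 104.34 = 594.25 kJ/kg
Q = ṁ·Δh = 2082 kg/h × 594.25 kJ/kg = 1.2372e+06 kJ/h
|Q| = 343.68 kW

Q = 344 kW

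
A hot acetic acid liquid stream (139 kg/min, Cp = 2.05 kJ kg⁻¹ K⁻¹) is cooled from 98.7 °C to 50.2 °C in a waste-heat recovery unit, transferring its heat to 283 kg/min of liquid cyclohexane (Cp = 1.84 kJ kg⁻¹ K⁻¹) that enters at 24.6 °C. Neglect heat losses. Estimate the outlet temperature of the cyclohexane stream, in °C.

Heat released by hot stream: Q = 139 × 2.05 × (98.7 − 50.2) = 13820 kJ/min
Energy balance on cold side (adiabatic exchanger): Q = ṁ_c·Cp_c·(T_c,out − T_c,in)
T_c,out = 24.6 + 13820/(283 × 1.84) = 51.14 °C

T_c,out = 51.1 °C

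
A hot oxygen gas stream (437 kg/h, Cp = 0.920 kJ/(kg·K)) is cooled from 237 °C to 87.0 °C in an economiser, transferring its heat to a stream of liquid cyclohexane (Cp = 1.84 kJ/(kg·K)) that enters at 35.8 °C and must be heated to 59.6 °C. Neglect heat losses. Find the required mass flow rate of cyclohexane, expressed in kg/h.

ṁ_c = 1380 kg/h

Heat released by hot stream: Q = 437 × 0.920 × (237 − 87.0) = 60306 kJ/h
Energy balance on cold side (adiabatic exchanger): Q = ṁ_c·Cp_c·(T_c,out − T_c,in)
ṁ_c = 60306 / [1.84 × (59.6 − 35.8)] = 1377.1 kg/h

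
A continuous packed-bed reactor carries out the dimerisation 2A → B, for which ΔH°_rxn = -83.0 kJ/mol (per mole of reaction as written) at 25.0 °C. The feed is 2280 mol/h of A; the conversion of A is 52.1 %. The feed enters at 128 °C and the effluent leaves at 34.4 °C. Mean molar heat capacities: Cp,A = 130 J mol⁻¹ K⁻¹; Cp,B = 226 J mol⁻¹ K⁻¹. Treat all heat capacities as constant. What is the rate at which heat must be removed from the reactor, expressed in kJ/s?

Extent of reaction ξ = 0.521 × 2280 / 2 = 593.94 mol/h
Reaction term: ξ·ΔH°_rxn = 593.94 × -83.0 = -49297 kJ/h
Sensible, feed 128→25 °C: -30529 kJ/h
Outlet flows (mol/h): A 1092.1, B 593.94
Sensible, products 25→34.4 °C: 2596.3 kJ/h
Q = ΔH = -77230 kJ/h = -21.453 kW
Heat removed = 21.453 kJ/s

Q_out = 21.5 kJ/s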